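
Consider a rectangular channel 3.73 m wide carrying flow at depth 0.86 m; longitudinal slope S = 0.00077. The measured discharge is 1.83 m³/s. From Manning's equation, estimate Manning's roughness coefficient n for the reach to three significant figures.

A = b·y = 3.73 × 0.86 = 3.208 m²
P = b + 2y = 3.73 + 2×0.86 = 5.450 m
R = A/P = 3.208/5.450 = 0.5886 m
n = (1/Q)·A·R^(2/3)·S^(1/2) = (1/1.83) × 3.208 × 0.7023 × 0.02775 = 0.03416

0.0342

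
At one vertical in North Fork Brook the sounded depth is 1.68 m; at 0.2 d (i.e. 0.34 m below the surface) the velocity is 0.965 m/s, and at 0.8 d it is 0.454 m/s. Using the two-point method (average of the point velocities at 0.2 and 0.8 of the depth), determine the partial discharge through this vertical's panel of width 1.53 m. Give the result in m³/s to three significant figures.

1.82 m³/s

v̄ = (0.965 + 0.454) / 2 = 0.7095 m/s
q = v̄ × d × w = 0.7095 × 1.68 × 1.53 = 1.824 m³/s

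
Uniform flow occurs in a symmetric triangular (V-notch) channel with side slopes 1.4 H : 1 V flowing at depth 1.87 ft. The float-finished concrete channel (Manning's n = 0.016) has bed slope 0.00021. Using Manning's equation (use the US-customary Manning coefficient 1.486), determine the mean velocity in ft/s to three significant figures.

A = z·y² = 1.4×1.87² = 4.896 ft²
P = 2y√(1+z²) = 2×1.87×√(1+1.4²) = 6.435 ft
R = A/P = 4.896/6.435 = 0.7608 ft
Q = (1.486/n)·A·R^(2/3)·S^(1/2) = (1.486/0.016) × 4.896 × 0.7608^(2/3) × 0.00021^(1/2) = 5.491 ft³/s
V = Q/A = 5.491/4.896 = 1.122 ft/s

1.12 ft/s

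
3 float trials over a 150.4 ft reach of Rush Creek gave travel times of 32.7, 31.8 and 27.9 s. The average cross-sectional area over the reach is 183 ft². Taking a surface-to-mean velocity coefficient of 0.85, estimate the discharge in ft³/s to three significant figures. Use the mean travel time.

t̄ = (32.7 + 31.8 + 27.9) / 3 = 30.8 s
v_surface = L / t̄ = 150.4 / 30.8 = 4.883 ft/s
v_mean = 0.85 × 4.883 = 4.151 ft/s
Q = A × v_mean = 183 × 4.151 = 759.6 ft³/s

760 ft³/s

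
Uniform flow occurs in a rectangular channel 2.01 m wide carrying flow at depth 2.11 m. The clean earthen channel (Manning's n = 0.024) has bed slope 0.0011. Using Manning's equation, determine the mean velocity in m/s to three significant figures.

1.07 m/s

A = b·y = 2.01 × 2.11 = 4.241 m²
P = b + 2y = 2.01 + 2×2.11 = 6.230 m
R = A/P = 4.241/6.230 = 0.6808 m
Q = (1/n)·A·R^(2/3)·S^(1/2) = (1/0.024) × 4.241 × 0.6808^(2/3) × 0.0011^(1/2) = 4.535 m³/s
V = Q/A = 4.535/4.241 = 1.069 m/s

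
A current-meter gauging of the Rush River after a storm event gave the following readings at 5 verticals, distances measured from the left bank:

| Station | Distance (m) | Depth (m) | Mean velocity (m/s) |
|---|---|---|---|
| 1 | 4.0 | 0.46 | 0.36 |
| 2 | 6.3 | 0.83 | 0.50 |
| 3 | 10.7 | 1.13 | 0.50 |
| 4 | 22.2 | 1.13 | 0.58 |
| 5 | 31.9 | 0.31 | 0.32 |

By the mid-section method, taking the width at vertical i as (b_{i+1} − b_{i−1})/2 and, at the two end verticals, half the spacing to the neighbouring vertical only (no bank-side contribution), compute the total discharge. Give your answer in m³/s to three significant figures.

13.5 m³/s

w_1 = (6.3 − 4.0)/2 = 1.15 m; q_1 = 0.36 × 0.46 × 1.15 = 0.1904 m³/s
w_2 = (10.7 − 4.0)/2 = 3.35 m; q_2 = 0.50 × 0.83 × 3.35 = 1.390 m³/s
w_3 = (22.2 − 6.3)/2 = 7.95 m; q_3 = 0.50 × 1.13 × 7.95 = 4.492 m³/s
w_4 = (31.9 − 10.7)/2 = 10.6 m; q_4 = 0.58 × 1.13 × 10.6 = 6.947 m³/s
w_5 = (31.9 − 22.2)/2 = 4.85 m; q_5 = 0.32 × 0.31 × 4.85 = 0.4811 m³/s
Q = Σ qᵢ = 13.50 m³/s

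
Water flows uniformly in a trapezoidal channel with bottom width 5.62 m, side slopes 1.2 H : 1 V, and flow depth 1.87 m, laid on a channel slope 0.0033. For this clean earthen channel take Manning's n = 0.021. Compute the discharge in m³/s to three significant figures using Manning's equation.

47.5 m³/s

A = (b + z·y)·y = (5.62 + 1.2×1.87)×1.87 = 14.71 m²
P = b + 2y√(1+z²) = 5.62 + 2×1.87×√(1+1.2²) = 11.46 m
R = A/P = 14.71/11.46 = 1.283 m
Q = (1/n)·A·R^(2/3)·S^(1/2) = (1/0.021) × 14.71 × 1.283^(2/3) × 0.0033^(1/2) = 47.50 m³/s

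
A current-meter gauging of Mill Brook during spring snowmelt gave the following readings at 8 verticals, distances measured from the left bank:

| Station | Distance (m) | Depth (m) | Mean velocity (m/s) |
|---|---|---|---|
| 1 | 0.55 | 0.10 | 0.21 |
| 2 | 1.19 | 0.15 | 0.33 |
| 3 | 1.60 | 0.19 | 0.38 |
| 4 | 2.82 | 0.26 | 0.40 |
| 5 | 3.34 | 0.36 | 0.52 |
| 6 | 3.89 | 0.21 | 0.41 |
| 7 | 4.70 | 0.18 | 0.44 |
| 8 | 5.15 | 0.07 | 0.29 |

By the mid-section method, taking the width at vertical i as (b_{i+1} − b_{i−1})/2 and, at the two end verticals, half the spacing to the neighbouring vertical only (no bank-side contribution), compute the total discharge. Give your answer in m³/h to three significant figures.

w_1 = (1.19 − 0.55)/2 = 0.32 m; q_1 = 0.21 × 0.10 × 0.32 = 0.006720 m³/s
w_2 = (1.60 − 0.55)/2 = 0.525 m; q_2 = 0.33 × 0.15 × 0.525 = 0.02599 m³/s
w_3 = (2.82 − 1.19)/2 = 0.815 m; q_3 = 0.38 × 0.19 × 0.815 = 0.05884 m³/s
w_4 = (3.34 − 1.60)/2 = 0.87 m; q_4 = 0.40 × 0.26 × 0.87 = 0.09048 m³/s
w_5 = (3.89 − 2.82)/2 = 0.535 m; q_5 = 0.52 × 0.36 × 0.535 = 0.1002 m³/s
w_6 = (4.70 − 3.34)/2 = 0.68 m; q_6 = 0.41 × 0.21 × 0.68 = 0.05855 m³/s
w_7 = (5.15 − 3.89)/2 = 0.63 m; q_7 = 0.44 × 0.18 × 0.63 = 0.04990 m³/s
w_8 = (5.15 − 4.70)/2 = 0.225 m; q_8 = 0.29 × 0.07 × 0.225 = 0.004568 m³/s
Q = Σ qᵢ = 0.3952 m³/s
= 0.3952 × 3600 = 1423 m³/h

1420 m³/h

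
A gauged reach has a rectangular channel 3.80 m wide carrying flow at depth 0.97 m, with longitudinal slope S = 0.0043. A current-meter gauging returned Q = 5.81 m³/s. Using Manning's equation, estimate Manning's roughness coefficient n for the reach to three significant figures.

0.0310

A = b·y = 3.80 × 0.97 = 3.686 m²
P = b + 2y = 3.80 + 2×0.97 = 5.740 m
R = A/P = 3.686/5.740 = 0.6422 m
n = (1/Q)·A·R^(2/3)·S^(1/2) = (1/5.81) × 3.686 × 0.7443 × 0.06557 = 0.03097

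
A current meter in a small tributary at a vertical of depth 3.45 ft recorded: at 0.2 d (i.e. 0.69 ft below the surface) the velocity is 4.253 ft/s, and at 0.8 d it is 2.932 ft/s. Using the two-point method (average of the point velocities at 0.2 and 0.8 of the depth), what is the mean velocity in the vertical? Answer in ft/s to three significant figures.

3.59 ft/s

v̄ = (4.253 + 2.932) / 2 = 3.593 ft/s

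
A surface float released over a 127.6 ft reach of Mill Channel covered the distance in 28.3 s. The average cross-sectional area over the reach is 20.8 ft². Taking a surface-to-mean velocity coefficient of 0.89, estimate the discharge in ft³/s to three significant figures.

83.5 ft³/s

v_surface = L / t̄ = 127.6 / 28.3 = 4.509 ft/s
v_mean = 0.89 × 4.509 = 4.013 ft/s
Q = A × v_mean = 20.8 × 4.013 = 83.47 ft³/s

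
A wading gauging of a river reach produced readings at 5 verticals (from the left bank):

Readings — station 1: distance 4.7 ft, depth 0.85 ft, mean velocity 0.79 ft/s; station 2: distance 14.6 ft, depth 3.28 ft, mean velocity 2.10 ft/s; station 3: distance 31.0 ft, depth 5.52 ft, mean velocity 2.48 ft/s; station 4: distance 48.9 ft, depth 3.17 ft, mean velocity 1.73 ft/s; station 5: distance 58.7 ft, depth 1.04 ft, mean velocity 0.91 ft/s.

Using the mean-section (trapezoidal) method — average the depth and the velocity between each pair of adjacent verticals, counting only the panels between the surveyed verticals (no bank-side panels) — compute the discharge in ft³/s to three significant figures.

Panel 1-2: Δb = 9.9 ft, d̄ = (0.85+3.28)/2 = 2.065, v̄ = (0.79+2.10)/2 = 1.445 → q = 9.9×2.065×1.445 = 29.54 ft³/s
Panel 2-3: Δb = 16.4 ft, d̄ = (3.28+5.52)/2 = 4.4, v̄ = (2.10+2.48)/2 = 2.29 → q = 16.4×4.4×2.29 = 165.2 ft³/s
Panel 3-4: Δb = 17.9 ft, d̄ = (5.52+3.17)/2 = 4.345, v̄ = (2.48+1.73)/2 = 2.105 → q = 17.9×4.345×2.105 = 163.7 ft³/s
Panel 4-5: Δb = 9.8 ft, d̄ = (3.17+1.04)/2 = 2.105, v̄ = (1.73+0.91)/2 = 1.32 → q = 9.8×2.105×1.32 = 27.23 ft³/s
Q = Σ q = 385.7 ft³/s

386 ft³/s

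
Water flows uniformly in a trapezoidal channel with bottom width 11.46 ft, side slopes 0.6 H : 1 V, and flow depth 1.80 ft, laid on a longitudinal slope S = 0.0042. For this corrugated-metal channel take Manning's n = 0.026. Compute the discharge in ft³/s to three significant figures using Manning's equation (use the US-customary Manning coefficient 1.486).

107 ft³/s

A = (b + z·y)·y = (11.46 + 0.6×1.80)×1.80 = 22.57 ft²
P = b + 2y√(1+z²) = 11.46 + 2×1.80×√(1+0.6²) = 15.66 ft
R = A/P = 22.57/15.66 = 1.442 ft
Q = (1.486/n)·A·R^(2/3)·S^(1/2) = (1.486/0.026) × 22.57 × 1.442^(2/3) × 0.0042^(1/2) = 106.7 ft³/s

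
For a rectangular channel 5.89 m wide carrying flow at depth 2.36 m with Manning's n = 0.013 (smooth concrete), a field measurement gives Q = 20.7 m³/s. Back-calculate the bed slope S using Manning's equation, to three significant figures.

A = b·y = 5.89 × 2.36 = 13.90 m²
P = b + 2y = 5.89 + 2×2.36 = 10.61 m
R = A/P = 13.90/10.61 = 1.310 m
S = (Q·n / (1·A·R^(2/3)))² = (20.7×0.013 / (1×13.90×1.197))² = 0.0002614

0.000261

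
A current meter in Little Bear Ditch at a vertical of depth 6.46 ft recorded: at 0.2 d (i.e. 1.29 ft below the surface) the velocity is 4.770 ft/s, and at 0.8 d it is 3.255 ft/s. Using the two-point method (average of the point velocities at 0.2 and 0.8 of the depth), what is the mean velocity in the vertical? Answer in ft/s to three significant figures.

v̄ = (4.770 + 3.255) / 2 = 4.013 ft/s

4.01 ft/s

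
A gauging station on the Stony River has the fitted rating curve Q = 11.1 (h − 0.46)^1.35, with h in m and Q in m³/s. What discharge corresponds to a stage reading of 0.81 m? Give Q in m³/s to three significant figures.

Q = 11.1 × (0.81 − 0.46)^1.35 = 11.1 × 0.35^1.35 = 2.690 m³/s

2.69 m³/s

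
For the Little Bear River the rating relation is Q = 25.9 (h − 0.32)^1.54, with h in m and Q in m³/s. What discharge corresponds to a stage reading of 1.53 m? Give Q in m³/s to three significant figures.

Q = 25.9 × (1.53 − 0.32)^1.54 = 25.9 × 1.21^1.54 = 34.74 m³/s

34.7 m³/s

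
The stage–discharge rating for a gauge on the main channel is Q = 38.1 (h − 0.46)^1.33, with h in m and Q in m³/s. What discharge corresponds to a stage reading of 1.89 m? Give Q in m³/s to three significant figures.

Q = 38.1 × (1.89 − 0.46)^1.33 = 38.1 × 1.43^1.33 = 61.31 m³/s

61.3 m³/s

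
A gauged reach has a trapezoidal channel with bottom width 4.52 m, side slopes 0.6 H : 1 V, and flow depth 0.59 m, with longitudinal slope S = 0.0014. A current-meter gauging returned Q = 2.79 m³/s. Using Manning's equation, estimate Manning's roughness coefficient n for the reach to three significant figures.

0.0239

A = (b + z·y)·y = (4.52 + 0.6×0.59)×0.59 = 2.876 m²
P = b + 2y√(1+z²) = 4.52 + 2×0.59×√(1+0.6²) = 5.896 m
R = A/P = 2.876/5.896 = 0.4877 m
n = (1/Q)·A·R^(2/3)·S^(1/2) = (1/2.79) × 2.876 × 0.6196 × 0.03742 = 0.02390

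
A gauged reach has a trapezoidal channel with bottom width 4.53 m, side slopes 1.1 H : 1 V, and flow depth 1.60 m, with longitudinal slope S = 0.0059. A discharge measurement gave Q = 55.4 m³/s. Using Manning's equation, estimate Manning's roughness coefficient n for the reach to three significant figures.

A = (b + z·y)·y = (4.53 + 1.1×1.60)×1.60 = 10.06 m²
P = b + 2y√(1+z²) = 4.53 + 2×1.60×√(1+1.1²) = 9.287 m
R = A/P = 10.06/9.287 = 1.084 m
n = (1/Q)·A·R^(2/3)·S^(1/2) = (1/55.4) × 10.06 × 1.055 × 0.07681 = 0.01472

0.0147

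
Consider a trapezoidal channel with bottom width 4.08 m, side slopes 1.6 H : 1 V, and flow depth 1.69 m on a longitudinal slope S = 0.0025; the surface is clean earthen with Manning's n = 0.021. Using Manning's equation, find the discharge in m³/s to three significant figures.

A = (b + z·y)·y = (4.08 + 1.6×1.69)×1.69 = 11.46 m²
P = b + 2y√(1+z²) = 4.08 + 2×1.69×√(1+1.6²) = 10.46 m
R = A/P = 11.46/10.46 = 1.096 m
Q = (1/n)·A·R^(2/3)·S^(1/2) = (1/0.021) × 11.46 × 1.096^(2/3) × 0.0025^(1/2) = 29.02 m³/s

29.0 m³/s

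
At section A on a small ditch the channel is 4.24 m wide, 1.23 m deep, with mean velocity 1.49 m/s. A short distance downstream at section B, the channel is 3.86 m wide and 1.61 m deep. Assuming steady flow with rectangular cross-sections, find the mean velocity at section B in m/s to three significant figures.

Q = A₁V₁ = (4.24×1.23) × 1.49 = 7.771 m³/s
A₂ = 3.86 × 1.61 = 6.215 m²
V₂ = Q/A₂ = 7.771/6.215 = 1.250 m/s

1.25 m/s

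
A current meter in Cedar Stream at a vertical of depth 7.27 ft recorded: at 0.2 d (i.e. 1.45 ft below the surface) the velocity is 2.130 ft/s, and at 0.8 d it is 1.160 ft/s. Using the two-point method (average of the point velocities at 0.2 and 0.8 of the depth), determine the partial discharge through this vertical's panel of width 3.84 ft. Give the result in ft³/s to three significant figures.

45.9 ft³/s

v̄ = (2.130 + 1.160) / 2 = 1.645 ft/s
q = v̄ × d × w = 1.645 × 7.27 × 3.84 = 45.92 ft³/s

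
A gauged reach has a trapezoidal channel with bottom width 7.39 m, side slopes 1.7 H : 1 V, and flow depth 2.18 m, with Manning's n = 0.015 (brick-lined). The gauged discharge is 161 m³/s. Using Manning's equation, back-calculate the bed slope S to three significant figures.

A = (b + z·y)·y = (7.39 + 1.7×2.18)×2.18 = 24.19 m²
P = b + 2y√(1+z²) = 7.39 + 2×2.18×√(1+1.7²) = 15.99 m
R = A/P = 24.19/15.99 = 1.513 m
S = (Q·n / (1·A·R^(2/3)))² = (161×0.015 / (1×24.19×1.318))² = 0.005739

0.00574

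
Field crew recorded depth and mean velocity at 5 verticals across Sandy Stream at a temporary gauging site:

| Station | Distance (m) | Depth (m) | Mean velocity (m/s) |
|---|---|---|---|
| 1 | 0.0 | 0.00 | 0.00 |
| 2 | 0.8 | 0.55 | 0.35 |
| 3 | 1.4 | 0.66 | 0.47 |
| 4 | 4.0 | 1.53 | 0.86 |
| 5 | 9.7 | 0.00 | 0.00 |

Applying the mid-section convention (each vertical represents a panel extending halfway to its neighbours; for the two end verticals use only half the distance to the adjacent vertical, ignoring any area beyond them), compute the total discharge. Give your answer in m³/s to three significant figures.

w_2 = (1.4 − 0.0)/2 = 0.7 m; q_2 = 0.35 × 0.55 × 0.7 = 0.1348 m³/s
w_3 = (4.0 − 0.8)/2 = 1.6 m; q_3 = 0.47 × 0.66 × 1.6 = 0.4963 m³/s
w_4 = (9.7 − 1.4)/2 = 4.15 m; q_4 = 0.86 × 1.53 × 4.15 = 5.461 m³/s
Stations 1, 5 contribute zero (depth or velocity is 0).
Q = Σ qᵢ = 6.092 m³/s

6.09 m³/s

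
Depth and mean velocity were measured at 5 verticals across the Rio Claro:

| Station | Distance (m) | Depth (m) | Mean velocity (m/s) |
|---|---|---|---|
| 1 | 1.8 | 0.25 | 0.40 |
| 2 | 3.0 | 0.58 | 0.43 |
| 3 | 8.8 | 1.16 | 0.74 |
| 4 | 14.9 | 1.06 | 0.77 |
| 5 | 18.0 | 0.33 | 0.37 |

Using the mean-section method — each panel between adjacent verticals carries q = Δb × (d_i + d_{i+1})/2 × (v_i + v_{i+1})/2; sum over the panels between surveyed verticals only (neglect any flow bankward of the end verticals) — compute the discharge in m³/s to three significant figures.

9.50 m³/s

Panel 1-2: Δb = 1.2 m, d̄ = (0.25+0.58)/2 = 0.415, v̄ = (0.40+0.43)/2 = 0.415 → q = 1.2×0.415×0.415 = 0.2067 m³/s
Panel 2-3: Δb = 5.8 m, d̄ = (0.58+1.16)/2 = 0.87, v̄ = (0.43+0.74)/2 = 0.585 → q = 5.8×0.87×0.585 = 2.952 m³/s
Panel 3-4: Δb = 6.1 m, d̄ = (1.16+1.06)/2 = 1.11, v̄ = (0.74+0.77)/2 = 0.755 → q = 6.1×1.11×0.755 = 5.112 m³/s
Panel 4-5: Δb = 3.1 m, d̄ = (1.06+0.33)/2 = 0.695, v̄ = (0.77+0.37)/2 = 0.57 → q = 3.1×0.695×0.57 = 1.228 m³/s
Q = Σ q = 9.499 m³/s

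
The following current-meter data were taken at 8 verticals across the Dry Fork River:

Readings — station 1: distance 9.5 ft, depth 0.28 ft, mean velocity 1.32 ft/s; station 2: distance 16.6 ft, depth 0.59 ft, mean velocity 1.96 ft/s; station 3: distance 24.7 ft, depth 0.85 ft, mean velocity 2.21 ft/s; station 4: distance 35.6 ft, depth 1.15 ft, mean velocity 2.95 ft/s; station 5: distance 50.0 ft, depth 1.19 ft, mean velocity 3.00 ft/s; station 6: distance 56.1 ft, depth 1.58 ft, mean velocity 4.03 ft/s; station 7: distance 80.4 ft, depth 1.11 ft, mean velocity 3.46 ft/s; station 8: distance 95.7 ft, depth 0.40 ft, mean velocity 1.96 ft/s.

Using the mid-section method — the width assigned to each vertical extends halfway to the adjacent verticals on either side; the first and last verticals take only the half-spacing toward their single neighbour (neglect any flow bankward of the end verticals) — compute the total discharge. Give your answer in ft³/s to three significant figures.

w_1 = (16.6 − 9.5)/2 = 3.55 ft; q_1 = 1.32 × 0.28 × 3.55 = 1.312 ft³/s
w_2 = (24.7 − 9.5)/2 = 7.6 ft; q_2 = 1.96 × 0.59 × 7.6 = 8.789 ft³/s
w_3 = (35.6 − 16.6)/2 = 9.5 ft; q_3 = 2.21 × 0.85 × 9.5 = 17.85 ft³/s
w_4 = (50.0 − 24.7)/2 = 12.65 ft; q_4 = 2.95 × 1.15 × 12.65 = 42.92 ft³/s
w_5 = (56.1 − 35.6)/2 = 10.25 ft; q_5 = 3.00 × 1.19 × 10.25 = 36.59 ft³/s
w_6 = (80.4 − 50.0)/2 = 15.2 ft; q_6 = 4.03 × 1.58 × 15.2 = 96.78 ft³/s
w_7 = (95.7 − 56.1)/2 = 19.8 ft; q_7 = 3.46 × 1.11 × 19.8 = 76.04 ft³/s
w_8 = (95.7 − 80.4)/2 = 7.65 ft; q_8 = 1.96 × 0.40 × 7.65 = 5.998 ft³/s
Q = Σ qᵢ = 286.3 ft³/s

286 ft³/s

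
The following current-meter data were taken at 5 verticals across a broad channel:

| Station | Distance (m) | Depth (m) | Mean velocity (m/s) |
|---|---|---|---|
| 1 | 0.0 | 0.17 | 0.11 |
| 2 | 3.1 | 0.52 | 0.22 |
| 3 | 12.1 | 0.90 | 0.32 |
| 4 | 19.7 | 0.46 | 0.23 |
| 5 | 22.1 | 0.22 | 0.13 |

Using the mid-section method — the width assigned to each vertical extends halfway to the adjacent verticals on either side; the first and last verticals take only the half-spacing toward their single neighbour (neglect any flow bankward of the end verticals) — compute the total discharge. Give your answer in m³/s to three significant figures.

w_1 = (3.1 − 0.0)/2 = 1.55 m; q_1 = 0.11 × 0.17 × 1.55 = 0.02899 m³/s
w_2 = (12.1 − 0.0)/2 = 6.05 m; q_2 = 0.22 × 0.52 × 6.05 = 0.6921 m³/s
w_3 = (19.7 − 3.1)/2 = 8.3 m; q_3 = 0.32 × 0.90 × 8.3 = 2.390 m³/s
w_4 = (22.1 − 12.1)/2 = 5 m; q_4 = 0.23 × 0.46 × 5 = 0.5290 m³/s
w_5 = (22.1 − 19.7)/2 = 1.2 m; q_5 = 0.13 × 0.22 × 1.2 = 0.03432 m³/s
Q = Σ qᵢ = 3.675 m³/s

3.67 m³/s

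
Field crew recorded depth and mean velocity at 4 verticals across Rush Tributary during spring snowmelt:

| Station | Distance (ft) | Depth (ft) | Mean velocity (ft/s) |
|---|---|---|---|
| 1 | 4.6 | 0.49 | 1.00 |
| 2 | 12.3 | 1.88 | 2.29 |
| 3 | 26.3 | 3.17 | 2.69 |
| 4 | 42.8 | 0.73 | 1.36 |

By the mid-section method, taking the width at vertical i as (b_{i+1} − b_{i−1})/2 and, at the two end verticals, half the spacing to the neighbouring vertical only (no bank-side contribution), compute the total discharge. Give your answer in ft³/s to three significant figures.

187 ft³/s

w_1 = (12.3 − 4.6)/2 = 3.85 ft; q_1 = 1.00 × 0.49 × 3.85 = 1.887 ft³/s
w_2 = (26.3 − 4.6)/2 = 10.85 ft; q_2 = 2.29 × 1.88 × 10.85 = 46.71 ft³/s
w_3 = (42.8 − 12.3)/2 = 15.25 ft; q_3 = 2.69 × 3.17 × 15.25 = 130.0 ft³/s
w_4 = (42.8 − 26.3)/2 = 8.25 ft; q_4 = 1.36 × 0.73 × 8.25 = 8.191 ft³/s
Q = Σ qᵢ = 186.8 ft³/s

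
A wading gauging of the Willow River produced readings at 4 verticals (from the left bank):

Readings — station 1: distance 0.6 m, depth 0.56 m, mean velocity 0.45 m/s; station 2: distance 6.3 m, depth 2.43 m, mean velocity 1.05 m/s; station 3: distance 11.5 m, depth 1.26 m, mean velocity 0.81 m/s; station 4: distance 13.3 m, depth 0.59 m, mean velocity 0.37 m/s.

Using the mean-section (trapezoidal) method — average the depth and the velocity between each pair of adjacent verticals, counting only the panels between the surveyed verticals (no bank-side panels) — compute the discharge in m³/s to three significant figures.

16.3 m³/s

Panel 1-2: Δb = 5.7 m, d̄ = (0.56+2.43)/2 = 1.495, v̄ = (0.45+1.05)/2 = 0.75 → q = 5.7×1.495×0.75 = 6.391 m³/s
Panel 2-3: Δb = 5.2 m, d̄ = (2.43+1.26)/2 = 1.845, v̄ = (1.05+0.81)/2 = 0.93 → q = 5.2×1.845×0.93 = 8.922 m³/s
Panel 3-4: Δb = 1.8 m, d̄ = (1.26+0.59)/2 = 0.925, v̄ = (0.81+0.37)/2 = 0.59 → q = 1.8×0.925×0.59 = 0.9824 m³/s
Q = Σ q = 16.30 m³/s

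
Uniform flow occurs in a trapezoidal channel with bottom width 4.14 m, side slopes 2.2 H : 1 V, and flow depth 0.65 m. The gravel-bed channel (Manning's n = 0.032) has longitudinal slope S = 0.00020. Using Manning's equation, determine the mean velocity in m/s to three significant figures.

A = (b + z·y)·y = (4.14 + 2.2×0.65)×0.65 = 3.621 m²
P = b + 2y√(1+z²) = 4.14 + 2×0.65×√(1+2.2²) = 7.282 m
R = A/P = 3.621/7.282 = 0.4972 m
Q = (1/n)·A·R^(2/3)·S^(1/2) = (1/0.032) × 3.621 × 0.4972^(2/3) × 0.00020^(1/2) = 1.004 m³/s
V = Q/A = 1.004/3.621 = 0.2774 m/s

0.277 m/s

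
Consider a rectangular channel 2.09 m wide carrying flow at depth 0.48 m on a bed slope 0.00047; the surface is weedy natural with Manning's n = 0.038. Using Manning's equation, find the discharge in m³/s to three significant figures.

0.273 m³/s

A = b·y = 2.09 × 0.48 = 1.003 m²
P = b + 2y = 2.09 + 2×0.48 = 3.050 m
R = A/P = 1.003/3.050 = 0.3289 m
Q = (1/n)·A·R^(2/3)·S^(1/2) = (1/0.038) × 1.003 × 0.3289^(2/3) × 0.00047^(1/2) = 0.2727 m³/s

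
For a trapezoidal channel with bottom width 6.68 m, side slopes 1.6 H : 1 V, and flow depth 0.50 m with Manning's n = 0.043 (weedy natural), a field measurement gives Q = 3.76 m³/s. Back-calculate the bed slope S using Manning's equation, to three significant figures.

A = (b + z·y)·y = (6.68 + 1.6×0.50)×0.50 = 3.740 m²
P = b + 2y√(1+z²) = 6.68 + 2×0.50×√(1+1.6²) = 8.567 m
R = A/P = 3.740/8.567 = 0.4366 m
S = (Q·n / (1·A·R^(2/3)))² = (3.76×0.043 / (1×3.740×0.5755))² = 0.005643

0.00564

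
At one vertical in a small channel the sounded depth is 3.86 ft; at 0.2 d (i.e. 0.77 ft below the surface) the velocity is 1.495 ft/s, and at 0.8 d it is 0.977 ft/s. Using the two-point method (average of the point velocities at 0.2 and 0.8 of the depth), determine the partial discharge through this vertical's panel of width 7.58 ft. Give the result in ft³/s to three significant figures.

v̄ = (1.495 + 0.977) / 2 = 1.236 ft/s
q = v̄ × d × w = 1.236 × 3.86 × 7.58 = 36.16 ft³/s

36.2 ft³/s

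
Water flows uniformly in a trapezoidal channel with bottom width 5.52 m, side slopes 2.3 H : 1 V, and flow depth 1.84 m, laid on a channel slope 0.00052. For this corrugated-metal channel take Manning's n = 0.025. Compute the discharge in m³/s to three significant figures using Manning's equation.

A = (b + z·y)·y = (5.52 + 2.3×1.84)×1.84 = 17.94 m²
P = b + 2y√(1+z²) = 5.52 + 2×1.84×√(1+2.3²) = 14.75 m
R = A/P = 17.94/14.75 = 1.217 m
Q = (1/n)·A·R^(2/3)·S^(1/2) = (1/0.025) × 17.94 × 1.217^(2/3) × 0.00052^(1/2) = 18.65 m³/s

18.7 m³/s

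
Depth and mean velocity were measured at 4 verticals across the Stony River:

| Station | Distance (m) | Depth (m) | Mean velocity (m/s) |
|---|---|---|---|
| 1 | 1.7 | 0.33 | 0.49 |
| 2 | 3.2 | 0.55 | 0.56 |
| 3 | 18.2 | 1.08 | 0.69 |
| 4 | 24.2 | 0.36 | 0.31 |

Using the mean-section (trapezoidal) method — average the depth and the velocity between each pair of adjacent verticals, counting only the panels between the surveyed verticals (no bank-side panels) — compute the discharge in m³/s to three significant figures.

10.1 m³/s

Panel 1-2: Δb = 1.5 m, d̄ = (0.33+0.55)/2 = 0.44, v̄ = (0.49+0.56)/2 = 0.525 → q = 1.5×0.44×0.525 = 0.3465 m³/s
Panel 2-3: Δb = 15 m, d̄ = (0.55+1.08)/2 = 0.815, v̄ = (0.56+0.69)/2 = 0.625 → q = 15×0.815×0.625 = 7.641 m³/s
Panel 3-4: Δb = 6 m, d̄ = (1.08+0.36)/2 = 0.72, v̄ = (0.69+0.31)/2 = 0.5 → q = 6×0.72×0.5 = 2.160 m³/s
Q = Σ q = 10.15 m³/s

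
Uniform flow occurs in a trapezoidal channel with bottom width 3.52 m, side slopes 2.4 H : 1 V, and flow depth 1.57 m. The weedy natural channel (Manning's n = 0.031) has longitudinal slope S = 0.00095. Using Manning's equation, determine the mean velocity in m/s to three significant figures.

0.980 m/s

A = (b + z·y)·y = (3.52 + 2.4×1.57)×1.57 = 11.44 m²
P = b + 2y√(1+z²) = 3.52 + 2×1.57×√(1+2.4²) = 11.68 m
R = A/P = 11.44/11.68 = 0.9793 m
Q = (1/n)·A·R^(2/3)·S^(1/2) = (1/0.031) × 11.44 × 0.9793^(2/3) × 0.00095^(1/2) = 11.22 m³/s
V = Q/A = 11.22/11.44 = 0.9805 m/s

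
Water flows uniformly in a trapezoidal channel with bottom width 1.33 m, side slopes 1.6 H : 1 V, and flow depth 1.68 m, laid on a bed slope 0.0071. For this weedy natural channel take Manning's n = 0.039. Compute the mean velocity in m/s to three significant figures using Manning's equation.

1.98 m/s

A = (b + z·y)·y = (1.33 + 1.6×1.68)×1.68 = 6.750 m²
P = b + 2y√(1+z²) = 1.33 + 2×1.68×√(1+1.6²) = 7.670 m
R = A/P = 6.750/7.670 = 0.8801 m
Q = (1/n)·A·R^(2/3)·S^(1/2) = (1/0.039) × 6.750 × 0.8801^(2/3) × 0.0071^(1/2) = 13.39 m³/s
V = Q/A = 13.39/6.750 = 1.984 m/s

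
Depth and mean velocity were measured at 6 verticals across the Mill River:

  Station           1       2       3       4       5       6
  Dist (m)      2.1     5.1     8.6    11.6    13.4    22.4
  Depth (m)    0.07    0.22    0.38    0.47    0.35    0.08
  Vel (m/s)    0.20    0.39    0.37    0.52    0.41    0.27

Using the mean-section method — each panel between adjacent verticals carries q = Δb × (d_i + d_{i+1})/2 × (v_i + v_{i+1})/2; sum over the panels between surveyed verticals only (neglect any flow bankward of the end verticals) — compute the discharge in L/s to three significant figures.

2100 L/s

Panel 1-2: Δb = 3 m, d̄ = (0.07+0.22)/2 = 0.145, v̄ = (0.20+0.39)/2 = 0.295 → q = 3×0.145×0.295 = 0.1283 m³/s
Panel 2-3: Δb = 3.5 m, d̄ = (0.22+0.38)/2 = 0.3, v̄ = (0.39+0.37)/2 = 0.38 → q = 3.5×0.3×0.38 = 0.3990 m³/s
Panel 3-4: Δb = 3 m, d̄ = (0.38+0.47)/2 = 0.425, v̄ = (0.37+0.52)/2 = 0.445 → q = 3×0.425×0.445 = 0.5674 m³/s
Panel 4-5: Δb = 1.8 m, d̄ = (0.47+0.35)/2 = 0.41, v̄ = (0.52+0.41)/2 = 0.465 → q = 1.8×0.41×0.465 = 0.3432 m³/s
Panel 5-6: Δb = 9 m, d̄ = (0.35+0.08)/2 = 0.215, v̄ = (0.41+0.27)/2 = 0.34 → q = 9×0.215×0.34 = 0.6579 m³/s
Q = Σ q = 2.096 m³/s
= 2.096 × 1000 = 2096 L/s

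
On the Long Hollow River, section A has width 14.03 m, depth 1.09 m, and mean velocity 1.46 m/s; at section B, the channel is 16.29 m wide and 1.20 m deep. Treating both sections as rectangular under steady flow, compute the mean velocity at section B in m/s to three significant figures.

1.14 m/s

Q = A₁V₁ = (14.03×1.09) × 1.46 = 22.33 m³/s
A₂ = 16.29 × 1.20 = 19.55 m²
V₂ = Q/A₂ = 22.33/19.55 = 1.142 m/s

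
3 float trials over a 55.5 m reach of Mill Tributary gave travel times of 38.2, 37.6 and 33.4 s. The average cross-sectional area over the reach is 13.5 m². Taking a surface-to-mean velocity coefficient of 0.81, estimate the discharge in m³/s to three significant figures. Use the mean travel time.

16.7 m³/s

t̄ = (38.2 + 37.6 + 33.4) / 3 = 36.4 s
v_surface = L / t̄ = 55.5 / 36.4 = 1.525 m/s
v_mean = 0.81 × 1.525 = 1.235 m/s
Q = A × v_mean = 13.5 × 1.235 = 16.67 m³/s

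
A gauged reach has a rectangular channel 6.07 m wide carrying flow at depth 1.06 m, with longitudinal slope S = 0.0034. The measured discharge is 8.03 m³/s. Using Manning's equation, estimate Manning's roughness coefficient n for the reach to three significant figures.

0.0398

A = b·y = 6.07 × 1.06 = 6.434 m²
P = b + 2y = 6.07 + 2×1.06 = 8.190 m
R = A/P = 6.434/8.190 = 0.7856 m
n = (1/Q)·A·R^(2/3)·S^(1/2) = (1/8.03) × 6.434 × 0.8514 × 0.05831 = 0.03978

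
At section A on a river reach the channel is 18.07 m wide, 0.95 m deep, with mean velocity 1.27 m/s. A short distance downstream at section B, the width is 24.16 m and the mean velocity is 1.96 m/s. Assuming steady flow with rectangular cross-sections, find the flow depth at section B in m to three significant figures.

0.460 m

Q = A₁V₁ = (18.07×0.95) × 1.27 = 21.80 m³/s
d₂ = Q/(b₂ V₂) = 21.80/(24.16×1.96) = 0.4604 m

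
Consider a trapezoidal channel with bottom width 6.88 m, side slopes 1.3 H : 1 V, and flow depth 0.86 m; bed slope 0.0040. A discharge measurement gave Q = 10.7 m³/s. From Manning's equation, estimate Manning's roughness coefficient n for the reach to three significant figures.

0.0323

A = (b + z·y)·y = (6.88 + 1.3×0.86)×0.86 = 6.878 m²
P = b + 2y√(1+z²) = 6.88 + 2×0.86×√(1+1.3²) = 9.701 m
R = A/P = 6.878/9.701 = 0.7090 m
n = (1/Q)·A·R^(2/3)·S^(1/2) = (1/10.7) × 6.878 × 0.7951 × 0.06325 = 0.03233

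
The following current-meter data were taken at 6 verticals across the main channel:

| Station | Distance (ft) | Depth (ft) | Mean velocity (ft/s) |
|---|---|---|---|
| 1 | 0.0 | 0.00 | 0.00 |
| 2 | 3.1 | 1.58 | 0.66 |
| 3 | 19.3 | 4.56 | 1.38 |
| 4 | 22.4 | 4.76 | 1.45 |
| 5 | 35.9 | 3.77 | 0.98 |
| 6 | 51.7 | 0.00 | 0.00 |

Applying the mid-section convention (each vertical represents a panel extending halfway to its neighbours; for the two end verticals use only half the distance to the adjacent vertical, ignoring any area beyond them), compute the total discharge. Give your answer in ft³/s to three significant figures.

w_2 = (19.3 − 0.0)/2 = 9.65 ft; q_2 = 0.66 × 1.58 × 9.65 = 10.06 ft³/s
w_3 = (22.4 − 3.1)/2 = 9.65 ft; q_3 = 1.38 × 4.56 × 9.65 = 60.73 ft³/s
w_4 = (35.9 − 19.3)/2 = 8.3 ft; q_4 = 1.45 × 4.76 × 8.3 = 57.29 ft³/s
w_5 = (51.7 − 22.4)/2 = 14.65 ft; q_5 = 0.98 × 3.77 × 14.65 = 54.13 ft³/s
Stations 1, 6 contribute zero (depth or velocity is 0).
Q = Σ qᵢ = 182.2 ft³/s

182 ft³/s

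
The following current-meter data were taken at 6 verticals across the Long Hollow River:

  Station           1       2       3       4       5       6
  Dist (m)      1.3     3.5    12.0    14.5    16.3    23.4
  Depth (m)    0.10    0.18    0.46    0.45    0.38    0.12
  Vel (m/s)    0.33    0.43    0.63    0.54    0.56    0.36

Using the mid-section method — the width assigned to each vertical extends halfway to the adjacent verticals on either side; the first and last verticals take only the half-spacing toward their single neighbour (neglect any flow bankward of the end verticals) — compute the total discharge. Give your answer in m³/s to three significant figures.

3.67 m³/s

w_1 = (3.5 − 1.3)/2 = 1.1 m; q_1 = 0.33 × 0.10 × 1.1 = 0.03630 m³/s
w_2 = (12.0 − 1.3)/2 = 5.35 m; q_2 = 0.43 × 0.18 × 5.35 = 0.4141 m³/s
w_3 = (14.5 − 3.5)/2 = 5.5 m; q_3 = 0.63 × 0.46 × 5.5 = 1.594 m³/s
w_4 = (16.3 − 12.0)/2 = 2.15 m; q_4 = 0.54 × 0.45 × 2.15 = 0.5225 m³/s
w_5 = (23.4 − 14.5)/2 = 4.45 m; q_5 = 0.56 × 0.38 × 4.45 = 0.9470 m³/s
w_6 = (23.4 − 16.3)/2 = 3.55 m; q_6 = 0.36 × 0.12 × 3.55 = 0.1534 m³/s
Q = Σ qᵢ = 3.667 m³/s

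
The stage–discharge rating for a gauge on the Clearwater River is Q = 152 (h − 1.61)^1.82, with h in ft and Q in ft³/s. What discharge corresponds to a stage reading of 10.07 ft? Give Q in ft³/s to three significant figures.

Q = 152 × (10.07 − 1.61)^1.82 = 152 × 8.46^1.82 = 7407 ft³/s

7410 ft³/s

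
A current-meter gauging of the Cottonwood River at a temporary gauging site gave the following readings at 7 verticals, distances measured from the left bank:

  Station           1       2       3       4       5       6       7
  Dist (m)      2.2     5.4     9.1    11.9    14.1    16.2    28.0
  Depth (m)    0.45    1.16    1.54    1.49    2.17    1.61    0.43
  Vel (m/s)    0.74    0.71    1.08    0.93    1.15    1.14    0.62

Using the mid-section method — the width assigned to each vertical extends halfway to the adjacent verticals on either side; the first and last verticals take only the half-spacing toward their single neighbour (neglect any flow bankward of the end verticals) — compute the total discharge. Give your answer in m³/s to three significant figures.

31.9 m³/s

w_1 = (5.4 − 2.2)/2 = 1.6 m; q_1 = 0.74 × 0.45 × 1.6 = 0.5328 m³/s
w_2 = (9.1 − 2.2)/2 = 3.45 m; q_2 = 0.71 × 1.16 × 3.45 = 2.841 m³/s
w_3 = (11.9 − 5.4)/2 = 3.25 m; q_3 = 1.08 × 1.54 × 3.25 = 5.405 m³/s
w_4 = (14.1 − 9.1)/2 = 2.5 m; q_4 = 0.93 × 1.49 × 2.5 = 3.464 m³/s
w_5 = (16.2 − 11.9)/2 = 2.15 m; q_5 = 1.15 × 2.17 × 2.15 = 5.365 m³/s
w_6 = (28.0 − 14.1)/2 = 6.95 m; q_6 = 1.14 × 1.61 × 6.95 = 12.76 m³/s
w_7 = (28.0 − 16.2)/2 = 5.9 m; q_7 = 0.62 × 0.43 × 5.9 = 1.573 m³/s
Q = Σ qᵢ = 31.94 m³/s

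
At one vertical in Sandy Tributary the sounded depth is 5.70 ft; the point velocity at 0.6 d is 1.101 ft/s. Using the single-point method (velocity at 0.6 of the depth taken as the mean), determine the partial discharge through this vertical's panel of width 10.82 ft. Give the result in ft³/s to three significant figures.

v̄ = v₀.₆ = 1.101 ft/s
q = v̄ × d × w = 1.101 × 5.70 × 10.82 = 67.90 ft³/s

67.9 ft³/s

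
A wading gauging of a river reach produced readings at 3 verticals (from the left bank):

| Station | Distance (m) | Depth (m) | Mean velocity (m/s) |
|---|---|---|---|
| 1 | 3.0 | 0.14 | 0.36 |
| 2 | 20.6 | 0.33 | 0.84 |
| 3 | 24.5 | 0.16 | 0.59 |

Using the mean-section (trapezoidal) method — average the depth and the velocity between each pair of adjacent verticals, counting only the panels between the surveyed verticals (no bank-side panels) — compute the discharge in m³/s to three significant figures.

Panel 1-2: Δb = 17.6 m, d̄ = (0.14+0.33)/2 = 0.235, v̄ = (0.36+0.84)/2 = 0.6 → q = 17.6×0.235×0.6 = 2.482 m³/s
Panel 2-3: Δb = 3.9 m, d̄ = (0.33+0.16)/2 = 0.245, v̄ = (0.84+0.59)/2 = 0.715 → q = 3.9×0.245×0.715 = 0.6832 m³/s
Q = Σ q = 3.165 m³/s

3.16 m³/s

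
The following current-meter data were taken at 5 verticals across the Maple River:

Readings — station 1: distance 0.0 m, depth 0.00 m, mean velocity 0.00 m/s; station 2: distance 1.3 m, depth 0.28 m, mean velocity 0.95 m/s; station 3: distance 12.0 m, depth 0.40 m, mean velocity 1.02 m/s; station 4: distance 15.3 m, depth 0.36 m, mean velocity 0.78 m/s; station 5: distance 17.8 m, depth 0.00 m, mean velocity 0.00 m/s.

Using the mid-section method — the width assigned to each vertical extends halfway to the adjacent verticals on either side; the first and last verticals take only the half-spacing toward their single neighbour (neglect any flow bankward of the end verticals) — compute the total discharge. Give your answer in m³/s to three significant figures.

w_2 = (12.0 − 0.0)/2 = 6 m; q_2 = 0.95 × 0.28 × 6 = 1.596 m³/s
w_3 = (15.3 − 1.3)/2 = 7 m; q_3 = 1.02 × 0.40 × 7 = 2.856 m³/s
w_4 = (17.8 − 12.0)/2 = 2.9 m; q_4 = 0.78 × 0.36 × 2.9 = 0.8143 m³/s
Stations 1, 5 contribute zero (depth or velocity is 0).
Q = Σ qᵢ = 5.266 m³/s

5.27 m³/s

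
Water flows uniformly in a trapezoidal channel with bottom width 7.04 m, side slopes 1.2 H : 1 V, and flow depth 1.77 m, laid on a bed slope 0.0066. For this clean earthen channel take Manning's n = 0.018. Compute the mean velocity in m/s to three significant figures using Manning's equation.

A = (b + z·y)·y = (7.04 + 1.2×1.77)×1.77 = 16.22 m²
P = b + 2y√(1+z²) = 7.04 + 2×1.77×√(1+1.2²) = 12.57 m
R = A/P = 16.22/12.57 = 1.290 m
Q = (1/n)·A·R^(2/3)·S^(1/2) = (1/0.018) × 16.22 × 1.290^(2/3) × 0.0066^(1/2) = 86.77 m³/s
V = Q/A = 86.77/16.22 = 5.350 m/s

5.35 m/s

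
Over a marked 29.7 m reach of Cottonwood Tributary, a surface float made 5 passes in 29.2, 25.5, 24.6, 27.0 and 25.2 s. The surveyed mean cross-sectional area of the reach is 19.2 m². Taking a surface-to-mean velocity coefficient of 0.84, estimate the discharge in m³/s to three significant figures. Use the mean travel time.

t̄ = (29.2 + 25.5 + 24.6 + 27.0 + 25.2) / 5 = 26.3 s
v_surface = L / t̄ = 29.7 / 26.3 = 1.129 m/s
v_mean = 0.84 × 1.129 = 0.9486 m/s
Q = A × v_mean = 19.2 × 0.9486 = 18.21 m³/s

18.2 m³/s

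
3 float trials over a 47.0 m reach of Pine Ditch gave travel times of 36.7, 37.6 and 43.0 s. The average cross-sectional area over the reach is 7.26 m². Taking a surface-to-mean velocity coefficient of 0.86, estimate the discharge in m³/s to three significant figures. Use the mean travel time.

7.51 m³/s

t̄ = (36.7 + 37.6 + 43.0) / 3 = 39.1 s
v_surface = L / t̄ = 47.0 / 39.1 = 1.202 m/s
v_mean = 0.86 × 1.202 = 1.034 m/s
Q = A × v_mean = 7.26 × 1.034 = 7.505 m³/s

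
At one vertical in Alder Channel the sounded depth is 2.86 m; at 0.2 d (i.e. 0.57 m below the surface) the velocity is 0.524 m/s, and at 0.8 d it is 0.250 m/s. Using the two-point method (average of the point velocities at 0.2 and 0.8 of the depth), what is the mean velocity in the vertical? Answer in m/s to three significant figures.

0.387 m/s

v̄ = (0.524 + 0.250) / 2 = 0.3870 m/s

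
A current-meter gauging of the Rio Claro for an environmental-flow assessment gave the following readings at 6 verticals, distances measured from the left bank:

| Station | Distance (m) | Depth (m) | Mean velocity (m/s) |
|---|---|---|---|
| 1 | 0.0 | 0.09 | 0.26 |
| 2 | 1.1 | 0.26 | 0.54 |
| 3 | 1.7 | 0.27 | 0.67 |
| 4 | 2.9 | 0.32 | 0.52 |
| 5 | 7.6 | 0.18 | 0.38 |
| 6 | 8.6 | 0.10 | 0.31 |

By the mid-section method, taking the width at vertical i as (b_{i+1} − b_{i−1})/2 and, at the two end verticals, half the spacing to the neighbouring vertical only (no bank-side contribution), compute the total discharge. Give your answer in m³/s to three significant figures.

w_1 = (1.1 − 0.0)/2 = 0.55 m; q_1 = 0.26 × 0.09 × 0.55 = 0.01287 m³/s
w_2 = (1.7 − 0.0)/2 = 0.85 m; q_2 = 0.54 × 0.26 × 0.85 = 0.1193 m³/s
w_3 = (2.9 − 1.1)/2 = 0.9 m; q_3 = 0.67 × 0.27 × 0.9 = 0.1628 m³/s
w_4 = (7.6 − 1.7)/2 = 2.95 m; q_4 = 0.52 × 0.32 × 2.95 = 0.4909 m³/s
w_5 = (8.6 − 2.9)/2 = 2.85 m; q_5 = 0.38 × 0.18 × 2.85 = 0.1949 m³/s
w_6 = (8.6 − 7.6)/2 = 0.5 m; q_6 = 0.31 × 0.10 × 0.5 = 0.01550 m³/s
Q = Σ qᵢ = 0.9963 m³/s

0.996 m³/s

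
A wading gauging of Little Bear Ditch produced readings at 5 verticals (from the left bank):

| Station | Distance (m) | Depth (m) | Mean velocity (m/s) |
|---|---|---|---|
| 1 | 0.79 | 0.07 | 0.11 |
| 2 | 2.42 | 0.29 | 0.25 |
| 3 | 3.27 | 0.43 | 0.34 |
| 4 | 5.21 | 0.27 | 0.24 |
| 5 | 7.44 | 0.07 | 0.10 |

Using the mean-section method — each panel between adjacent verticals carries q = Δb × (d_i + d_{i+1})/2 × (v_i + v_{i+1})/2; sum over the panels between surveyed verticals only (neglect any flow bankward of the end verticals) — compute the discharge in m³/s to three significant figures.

0.404 m³/s

Panel 1-2: Δb = 1.63 m, d̄ = (0.07+0.29)/2 = 0.18, v̄ = (0.11+0.25)/2 = 0.18 → q = 1.63×0.18×0.18 = 0.05281 m³/s
Panel 2-3: Δb = 0.85 m, d̄ = (0.29+0.43)/2 = 0.36, v̄ = (0.25+0.34)/2 = 0.295 → q = 0.85×0.36×0.295 = 0.09027 m³/s
Panel 3-4: Δb = 1.94 m, d̄ = (0.43+0.27)/2 = 0.35, v̄ = (0.34+0.24)/2 = 0.29 → q = 1.94×0.35×0.29 = 0.1969 m³/s
Panel 4-5: Δb = 2.23 m, d̄ = (0.27+0.07)/2 = 0.17, v̄ = (0.24+0.10)/2 = 0.17 → q = 2.23×0.17×0.17 = 0.06445 m³/s
Q = Σ q = 0.4044 m³/s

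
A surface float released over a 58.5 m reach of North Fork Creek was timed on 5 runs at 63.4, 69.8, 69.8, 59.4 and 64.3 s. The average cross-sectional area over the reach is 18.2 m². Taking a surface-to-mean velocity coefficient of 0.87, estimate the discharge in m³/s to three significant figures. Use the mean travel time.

14.2 m³/s

t̄ = (63.4 + 69.8 + 69.8 + 59.4 + 64.3) / 5 = 65.34 s
v_surface = L / t̄ = 58.5 / 65.34 = 0.8953 m/s
v_mean = 0.87 × 0.8953 = 0.7789 m/s
Q = A × v_mean = 18.2 × 0.7789 = 14.18 m³/s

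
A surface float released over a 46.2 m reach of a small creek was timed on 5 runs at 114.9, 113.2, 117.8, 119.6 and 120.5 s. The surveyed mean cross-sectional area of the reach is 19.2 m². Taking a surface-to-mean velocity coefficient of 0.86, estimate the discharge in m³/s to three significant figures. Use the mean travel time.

t̄ = (114.9 + 113.2 + 117.8 + 119.6 + 120.5) / 5 = 117.2 s
v_surface = L / t̄ = 46.2 / 117.2 = 0.3942 m/s
v_mean = 0.86 × 0.3942 = 0.3390 m/s
Q = A × v_mean = 19.2 × 0.3390 = 6.509 m³/s

6.51 m³/s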